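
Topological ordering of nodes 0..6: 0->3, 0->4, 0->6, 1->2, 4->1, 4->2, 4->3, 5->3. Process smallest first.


Kahn's algorithm, process smallest node first
Order: [0, 4, 1, 2, 5, 3, 6]


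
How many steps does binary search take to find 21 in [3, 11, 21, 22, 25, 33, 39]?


Search for 21:
[0,6] mid=3 arr[3]=22
[0,2] mid=1 arr[1]=11
[2,2] mid=2 arr[2]=21
Total: 3 comparisons


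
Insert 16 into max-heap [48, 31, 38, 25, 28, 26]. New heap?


Append 16: [48, 31, 38, 25, 28, 26, 16]
Bubble up: no swaps needed
Result: [48, 31, 38, 25, 28, 26, 16]


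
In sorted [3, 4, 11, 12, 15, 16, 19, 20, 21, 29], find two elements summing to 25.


Two pointers: lo=0, hi=9
Found pair: (4, 21) summing to 25


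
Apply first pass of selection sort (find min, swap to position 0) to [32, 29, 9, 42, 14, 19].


After one pass: [9, 29, 32, 42, 14, 19]


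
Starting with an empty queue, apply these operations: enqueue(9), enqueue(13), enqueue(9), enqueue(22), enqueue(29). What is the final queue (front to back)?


enqueue(9) -> [9]
enqueue(13) -> [9, 13]
enqueue(9) -> [9, 13, 9]
enqueue(22) -> [9, 13, 9, 22]
enqueue(29) -> [9, 13, 9, 22, 29]
Final queue (front to back): [9, 13, 9, 22, 29]


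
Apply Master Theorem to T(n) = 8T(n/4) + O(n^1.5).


a=8, b=4, c=1.5. log_4(8)=1.5 = c=1.5. Case 2: O(n^c log n) = O(n^1.500 log n)
Complexity: O(n^1.500 log n)


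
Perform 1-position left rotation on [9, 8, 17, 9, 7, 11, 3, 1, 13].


Left rotate by 1: [8, 17, 9, 7, 11, 3, 1, 13, 9]


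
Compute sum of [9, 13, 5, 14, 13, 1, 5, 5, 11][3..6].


Prefix sums: [0, 9, 22, 27, 41, 54, 55, 60, 65, 76]
Sum[3..6] = prefix[7] - prefix[3] = 60 - 27 = 33


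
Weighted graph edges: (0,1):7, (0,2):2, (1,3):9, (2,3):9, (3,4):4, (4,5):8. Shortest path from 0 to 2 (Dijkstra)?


Dijkstra from 0:
Distances: {0: 0, 1: 7, 2: 2, 3: 11, 4: 15, 5: 23}
Shortest distance to 2 = 2, path = [0, 2]


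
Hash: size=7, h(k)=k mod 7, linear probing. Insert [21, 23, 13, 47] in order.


Insertions: 21->slot 0; 23->slot 2; 13->slot 6; 47->slot 5
Table: [21, None, 23, None, None, 47, 13]


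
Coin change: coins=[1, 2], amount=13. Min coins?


dp[0]=0; dp[i]=1+min(dp[i-c] for c in coins)
...dp[8]=4, dp[9]=5, dp[10]=5, dp[11]=6, dp[12]=6, dp[13]=7
Minimum coins for 13 = 7


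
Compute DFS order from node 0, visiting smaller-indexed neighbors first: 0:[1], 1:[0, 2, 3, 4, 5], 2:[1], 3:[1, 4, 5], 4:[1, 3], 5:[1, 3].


DFS stack-based: start with [0]
Visit order: [0, 1, 2, 3, 4, 5]


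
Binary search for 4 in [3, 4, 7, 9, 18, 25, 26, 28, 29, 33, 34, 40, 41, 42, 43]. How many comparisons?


Search for 4:
[0,14] mid=7 arr[7]=28
[0,6] mid=3 arr[3]=9
[0,2] mid=1 arr[1]=4
Total: 3 comparisons


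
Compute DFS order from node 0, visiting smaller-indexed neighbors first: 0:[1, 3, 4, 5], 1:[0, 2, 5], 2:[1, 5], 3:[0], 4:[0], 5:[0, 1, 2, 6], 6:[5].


DFS stack-based: start with [0]
Visit order: [0, 1, 2, 5, 6, 3, 4]


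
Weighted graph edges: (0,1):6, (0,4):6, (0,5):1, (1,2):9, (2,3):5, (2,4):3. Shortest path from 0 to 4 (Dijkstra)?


Dijkstra from 0:
Distances: {0: 0, 1: 6, 2: 9, 3: 14, 4: 6, 5: 1}
Shortest distance to 4 = 6, path = [0, 4]


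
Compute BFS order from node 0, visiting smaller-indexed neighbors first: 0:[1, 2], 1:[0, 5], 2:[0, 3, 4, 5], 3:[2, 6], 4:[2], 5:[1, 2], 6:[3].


BFS queue: start with [0]
Visit order: [0, 1, 2, 5, 3, 4, 6]


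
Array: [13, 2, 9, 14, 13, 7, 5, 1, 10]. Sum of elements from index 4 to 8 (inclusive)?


Prefix sums: [0, 13, 15, 24, 38, 51, 58, 63, 64, 74]
Sum[4..8] = prefix[9] - prefix[4] = 74 - 38 = 36


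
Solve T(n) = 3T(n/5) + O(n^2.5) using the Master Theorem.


a=3, b=5, c=2.5. log_5(3)=0.683 < c=2.5. Case 3: O(n^c) = O(n^2.500)
Complexity: O(n^2.500)


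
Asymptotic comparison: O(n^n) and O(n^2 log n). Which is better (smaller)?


n^2 log n grows slower than n^n
O(n^2 log n) is asymptotically smaller; O(n^n) grows faster


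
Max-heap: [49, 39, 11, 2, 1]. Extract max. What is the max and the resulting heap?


Max = 49
Replace root with last, heapify down
Resulting heap: [39, 2, 11, 1]


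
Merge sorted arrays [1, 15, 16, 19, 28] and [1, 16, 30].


Compare heads, take smaller each step.
Merged: [1, 1, 15, 16, 16, 19, 28, 30]


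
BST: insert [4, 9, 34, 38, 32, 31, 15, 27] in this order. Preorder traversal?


Root = 4; build tree by BST insertion.
Preorder traversal: [4, 9, 34, 32, 31, 15, 27, 38]


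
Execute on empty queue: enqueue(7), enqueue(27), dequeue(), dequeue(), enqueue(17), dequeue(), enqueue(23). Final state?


enqueue(7) -> [7]
enqueue(27) -> [7, 27]
dequeue() returns 7 -> [27]
dequeue() returns 27 -> []
enqueue(17) -> [17]
dequeue() returns 17 -> []
enqueue(23) -> [23]
Final queue (front to back): [23]


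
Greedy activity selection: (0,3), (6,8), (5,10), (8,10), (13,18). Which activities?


Greedy: pick earliest-ending, then skip overlaps.
Selected (4 activities): [(0, 3), (6, 8), (8, 10), (13, 18)]


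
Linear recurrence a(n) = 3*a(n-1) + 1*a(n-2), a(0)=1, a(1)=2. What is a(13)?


Build bottom-up:
...a(11)=325799, a(12)=1076041, a(13)=3*1076041+1*325799=3553922


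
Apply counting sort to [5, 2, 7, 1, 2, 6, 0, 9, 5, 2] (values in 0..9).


Count array: [1, 1, 3, 0, 0, 2, 1, 1, 0, 1]
Reconstruct: [0, 1, 2, 2, 2, 5, 5, 6, 7, 9]


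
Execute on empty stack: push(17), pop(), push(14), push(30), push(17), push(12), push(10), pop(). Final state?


push(17) -> [17]
pop() returns 17 -> []
push(14) -> [14]
push(30) -> [14, 30]
push(17) -> [14, 30, 17]
push(12) -> [14, 30, 17, 12]
push(10) -> [14, 30, 17, 12, 10]
pop() returns 10 -> [14, 30, 17, 12]
Final stack (bottom to top): [14, 30, 17, 12]


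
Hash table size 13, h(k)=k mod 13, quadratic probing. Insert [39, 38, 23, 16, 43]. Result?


Insertions: 39->slot 0; 38->slot 12; 23->slot 10; 16->slot 3; 43->slot 4
Table: [39, None, None, 16, 43, None, None, None, None, None, 23, None, 38]


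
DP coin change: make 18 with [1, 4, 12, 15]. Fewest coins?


dp[0]=0; dp[i]=1+min(dp[i-c] for c in coins)
...dp[13]=2, dp[14]=3, dp[15]=1, dp[16]=2, dp[17]=3, dp[18]=4
Minimum coins for 18 = 4


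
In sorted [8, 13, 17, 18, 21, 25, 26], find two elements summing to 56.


Two pointers: lo=0, hi=6
No pair sums to 56


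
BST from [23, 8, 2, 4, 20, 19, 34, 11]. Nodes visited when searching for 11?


BST root = 23
Search for 11: compare at each node
Path: [23, 8, 20, 19, 11]


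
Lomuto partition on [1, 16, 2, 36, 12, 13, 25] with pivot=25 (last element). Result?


Elements <= 25 go left of pivot.
Result: [1, 16, 2, 12, 13, 25, 36], pivot at index 5


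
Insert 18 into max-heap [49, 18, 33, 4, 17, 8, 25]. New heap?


Append 18: [49, 18, 33, 4, 17, 8, 25, 18]
Bubble up: swap idx 7(18) with idx 3(4)
Result: [49, 18, 33, 18, 17, 8, 25, 4]


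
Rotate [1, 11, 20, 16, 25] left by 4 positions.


Left rotate by 4: [25, 1, 11, 20, 16]


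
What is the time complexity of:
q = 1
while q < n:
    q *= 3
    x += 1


Per nesting level: O(log n) = O(log n)
Complexity: O(log n)


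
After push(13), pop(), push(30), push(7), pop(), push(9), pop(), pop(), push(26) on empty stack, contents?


push(13) -> [13]
pop() returns 13 -> []
push(30) -> [30]
push(7) -> [30, 7]
pop() returns 7 -> [30]
push(9) -> [30, 9]
pop() returns 9 -> [30]
pop() returns 30 -> []
push(26) -> [26]
Final stack (bottom to top): [26]


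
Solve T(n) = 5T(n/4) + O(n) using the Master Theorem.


a=5, b=4, c=1. log_4(5)=1.161 > c=1. Case 1: O(n^log_b(a)) = O(n^1.161)
Complexity: O(n^1.161)


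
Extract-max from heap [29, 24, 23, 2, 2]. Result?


Max = 29
Replace root with last, heapify down
Resulting heap: [24, 2, 23, 2]


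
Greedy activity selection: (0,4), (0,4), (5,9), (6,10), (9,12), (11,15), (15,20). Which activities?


Greedy: pick earliest-ending, then skip overlaps.
Selected (4 activities): [(0, 4), (5, 9), (9, 12), (15, 20)]


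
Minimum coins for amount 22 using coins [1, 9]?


dp[0]=0; dp[i]=1+min(dp[i-c] for c in coins)
...dp[17]=9, dp[18]=2, dp[19]=3, dp[20]=4, dp[21]=5, dp[22]=6
Minimum coins for 22 = 6


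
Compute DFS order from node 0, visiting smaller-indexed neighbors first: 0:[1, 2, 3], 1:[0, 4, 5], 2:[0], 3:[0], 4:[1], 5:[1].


DFS stack-based: start with [0]
Visit order: [0, 1, 4, 5, 2, 3]


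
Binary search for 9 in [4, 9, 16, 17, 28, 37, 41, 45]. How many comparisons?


Search for 9:
[0,7] mid=3 arr[3]=17
[0,2] mid=1 arr[1]=9
Total: 2 comparisons


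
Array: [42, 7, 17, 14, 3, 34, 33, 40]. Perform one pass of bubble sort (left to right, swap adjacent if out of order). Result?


After one pass: [7, 17, 14, 3, 34, 33, 40, 42]


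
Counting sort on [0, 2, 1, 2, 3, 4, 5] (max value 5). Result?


Count array: [1, 1, 2, 1, 1, 1]
Reconstruct: [0, 1, 2, 2, 3, 4, 5]


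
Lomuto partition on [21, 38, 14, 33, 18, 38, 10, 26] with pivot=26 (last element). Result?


Elements <= 26 go left of pivot.
Result: [21, 14, 18, 10, 26, 38, 33, 38], pivot at index 4


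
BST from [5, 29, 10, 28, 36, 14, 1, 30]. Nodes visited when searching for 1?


BST root = 5
Search for 1: compare at each node
Path: [5, 1]


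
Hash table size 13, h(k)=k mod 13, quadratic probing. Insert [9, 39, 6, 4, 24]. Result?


Insertions: 9->slot 9; 39->slot 0; 6->slot 6; 4->slot 4; 24->slot 11
Table: [39, None, None, None, 4, None, 6, None, None, 9, None, 24, None]


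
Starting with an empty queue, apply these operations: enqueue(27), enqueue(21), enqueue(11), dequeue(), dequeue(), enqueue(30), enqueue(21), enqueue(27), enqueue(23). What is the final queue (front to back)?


enqueue(27) -> [27]
enqueue(21) -> [27, 21]
enqueue(11) -> [27, 21, 11]
dequeue() returns 27 -> [21, 11]
dequeue() returns 21 -> [11]
enqueue(30) -> [11, 30]
enqueue(21) -> [11, 30, 21]
enqueue(27) -> [11, 30, 21, 27]
enqueue(23) -> [11, 30, 21, 27, 23]
Final queue (front to back): [11, 30, 21, 27, 23]


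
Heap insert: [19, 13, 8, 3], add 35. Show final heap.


Append 35: [19, 13, 8, 3, 35]
Bubble up: swap idx 4(35) with idx 1(13); swap idx 1(35) with idx 0(19)
Result: [35, 19, 8, 3, 13]


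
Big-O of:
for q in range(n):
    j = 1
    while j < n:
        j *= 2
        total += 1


Per nesting level: O(n) * O(log n) = O(n log n)
Complexity: O(n log n)


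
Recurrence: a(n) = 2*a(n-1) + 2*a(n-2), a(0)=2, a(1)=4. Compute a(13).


Build bottom-up:
...a(11)=99840, a(12)=272768, a(13)=2*272768+2*99840=745216


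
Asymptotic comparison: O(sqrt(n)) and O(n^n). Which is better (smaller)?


sublinear grows slower than n^n
O(sqrt(n)) is asymptotically smaller; O(n^n) grows faster


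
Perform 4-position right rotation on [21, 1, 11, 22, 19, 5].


Right rotate by 4: [11, 22, 19, 5, 21, 1]


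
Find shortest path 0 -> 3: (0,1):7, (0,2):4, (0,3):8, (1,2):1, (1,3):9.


Dijkstra from 0:
Distances: {0: 0, 1: 5, 2: 4, 3: 8}
Shortest distance to 3 = 8, path = [0, 3]


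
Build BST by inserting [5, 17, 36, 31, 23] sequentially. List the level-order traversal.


Root = 5; build tree by BST insertion.
Level-Order traversal: [5, 17, 36, 31, 23]


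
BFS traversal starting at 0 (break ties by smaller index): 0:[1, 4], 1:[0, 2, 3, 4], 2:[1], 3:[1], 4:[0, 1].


BFS queue: start with [0]
Visit order: [0, 1, 4, 2, 3]


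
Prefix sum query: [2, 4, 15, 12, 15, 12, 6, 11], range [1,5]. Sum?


Prefix sums: [0, 2, 6, 21, 33, 48, 60, 66, 77]
Sum[1..5] = prefix[6] - prefix[1] = 60 - 2 = 58


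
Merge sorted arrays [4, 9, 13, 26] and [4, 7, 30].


Compare heads, take smaller each step.
Merged: [4, 4, 7, 9, 13, 26, 30]


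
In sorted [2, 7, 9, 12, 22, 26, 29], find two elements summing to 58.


Two pointers: lo=0, hi=6
No pair sums to 58


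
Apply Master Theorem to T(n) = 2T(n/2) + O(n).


a=2, b=2, c=1. log_2(2)=1 = c=1. Case 2: O(n^c log n) = O(n log n)
Complexity: O(n log n)


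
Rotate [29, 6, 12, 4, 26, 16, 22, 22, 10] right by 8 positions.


Right rotate by 8: [6, 12, 4, 26, 16, 22, 22, 10, 29]


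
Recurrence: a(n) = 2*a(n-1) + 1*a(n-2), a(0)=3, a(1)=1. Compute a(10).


Build bottom-up:
...a(8)=915, a(9)=2209, a(10)=2*2209+1*915=5333


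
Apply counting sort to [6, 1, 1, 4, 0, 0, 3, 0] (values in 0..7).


Count array: [3, 2, 0, 1, 1, 0, 1, 0]
Reconstruct: [0, 0, 0, 1, 1, 3, 4, 6]


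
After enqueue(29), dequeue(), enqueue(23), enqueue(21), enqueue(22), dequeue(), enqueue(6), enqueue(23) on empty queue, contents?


enqueue(29) -> [29]
dequeue() returns 29 -> []
enqueue(23) -> [23]
enqueue(21) -> [23, 21]
enqueue(22) -> [23, 21, 22]
dequeue() returns 23 -> [21, 22]
enqueue(6) -> [21, 22, 6]
enqueue(23) -> [21, 22, 6, 23]
Final queue (front to back): [21, 22, 6, 23]


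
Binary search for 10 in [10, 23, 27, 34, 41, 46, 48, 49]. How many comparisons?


Search for 10:
[0,7] mid=3 arr[3]=34
[0,2] mid=1 arr[1]=23
[0,0] mid=0 arr[0]=10
Total: 3 comparisons


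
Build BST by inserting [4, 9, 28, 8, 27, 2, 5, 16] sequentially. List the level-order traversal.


Root = 4; build tree by BST insertion.
Level-Order traversal: [4, 2, 9, 8, 28, 5, 27, 16]


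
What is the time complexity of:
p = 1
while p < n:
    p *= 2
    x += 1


Per nesting level: O(log n) = O(log n)
Complexity: O(log n)


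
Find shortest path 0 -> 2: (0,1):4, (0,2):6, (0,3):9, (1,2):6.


Dijkstra from 0:
Distances: {0: 0, 1: 4, 2: 6, 3: 9}
Shortest distance to 2 = 6, path = [0, 2]


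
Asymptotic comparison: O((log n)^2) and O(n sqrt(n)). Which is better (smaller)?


polylogarithmic grows slower than n^1.5
O((log n)^2) is asymptotically smaller; O(n sqrt(n)) grows faster


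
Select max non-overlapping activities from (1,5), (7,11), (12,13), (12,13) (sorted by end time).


Greedy: pick earliest-ending, then skip overlaps.
Selected (3 activities): [(1, 5), (7, 11), (12, 13)]


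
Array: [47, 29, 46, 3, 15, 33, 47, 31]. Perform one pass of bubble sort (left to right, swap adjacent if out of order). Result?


After one pass: [29, 46, 3, 15, 33, 47, 31, 47]


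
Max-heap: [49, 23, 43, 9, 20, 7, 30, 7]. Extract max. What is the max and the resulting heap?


Max = 49
Replace root with last, heapify down
Resulting heap: [43, 23, 30, 9, 20, 7, 7]


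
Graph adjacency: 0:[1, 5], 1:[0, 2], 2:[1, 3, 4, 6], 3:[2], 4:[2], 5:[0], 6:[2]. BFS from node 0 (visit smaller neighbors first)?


BFS queue: start with [0]
Visit order: [0, 1, 5, 2, 3, 4, 6]


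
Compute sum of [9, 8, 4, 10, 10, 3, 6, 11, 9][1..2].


Prefix sums: [0, 9, 17, 21, 31, 41, 44, 50, 61, 70]
Sum[1..2] = prefix[3] - prefix[1] = 21 - 9 = 12


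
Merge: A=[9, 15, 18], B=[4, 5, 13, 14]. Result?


Compare heads, take smaller each step.
Merged: [4, 5, 9, 13, 14, 15, 18]


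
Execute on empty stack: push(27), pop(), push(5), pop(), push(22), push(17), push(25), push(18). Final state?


push(27) -> [27]
pop() returns 27 -> []
push(5) -> [5]
pop() returns 5 -> []
push(22) -> [22]
push(17) -> [22, 17]
push(25) -> [22, 17, 25]
push(18) -> [22, 17, 25, 18]
Final stack (bottom to top): [22, 17, 25, 18]


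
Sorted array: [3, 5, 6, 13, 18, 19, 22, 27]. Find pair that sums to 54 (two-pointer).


Two pointers: lo=0, hi=7
No pair sums to 54


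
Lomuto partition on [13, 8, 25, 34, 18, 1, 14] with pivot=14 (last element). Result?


Elements <= 14 go left of pivot.
Result: [13, 8, 1, 14, 18, 25, 34], pivot at index 3


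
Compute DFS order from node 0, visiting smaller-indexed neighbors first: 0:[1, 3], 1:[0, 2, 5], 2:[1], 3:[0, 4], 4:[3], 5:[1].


DFS stack-based: start with [0]
Visit order: [0, 1, 2, 5, 3, 4]


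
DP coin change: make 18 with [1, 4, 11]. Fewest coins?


dp[0]=0; dp[i]=1+min(dp[i-c] for c in coins)
...dp[13]=3, dp[14]=4, dp[15]=2, dp[16]=3, dp[17]=4, dp[18]=5
Minimum coins for 18 = 5


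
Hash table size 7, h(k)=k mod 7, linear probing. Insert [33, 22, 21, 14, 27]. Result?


Insertions: 33->slot 5; 22->slot 1; 21->slot 0; 14->slot 2; 27->slot 6
Table: [21, 22, 14, None, None, 33, 27]


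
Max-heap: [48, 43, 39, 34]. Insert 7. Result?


Append 7: [48, 43, 39, 34, 7]
Bubble up: no swaps needed
Result: [48, 43, 39, 34, 7]


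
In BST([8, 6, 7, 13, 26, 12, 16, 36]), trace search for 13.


BST root = 8
Search for 13: compare at each node
Path: [8, 13]


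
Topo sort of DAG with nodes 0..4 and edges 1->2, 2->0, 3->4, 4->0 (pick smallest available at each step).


Kahn's algorithm, process smallest node first
Order: [1, 2, 3, 4, 0]


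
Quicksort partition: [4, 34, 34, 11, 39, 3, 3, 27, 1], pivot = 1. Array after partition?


Elements <= 1 go left of pivot.
Result: [1, 34, 34, 11, 39, 3, 3, 27, 4], pivot at index 0


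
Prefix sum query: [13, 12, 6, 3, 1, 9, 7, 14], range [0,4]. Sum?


Prefix sums: [0, 13, 25, 31, 34, 35, 44, 51, 65]
Sum[0..4] = prefix[5] - prefix[0] = 35 - 0 = 35


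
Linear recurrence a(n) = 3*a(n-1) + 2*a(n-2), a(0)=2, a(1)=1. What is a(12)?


Build bottom-up:
...a(10)=169099, a(11)=602255, a(12)=3*602255+2*169099=2144963


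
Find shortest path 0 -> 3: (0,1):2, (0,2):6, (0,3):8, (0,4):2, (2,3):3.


Dijkstra from 0:
Distances: {0: 0, 1: 2, 2: 6, 3: 8, 4: 2}
Shortest distance to 3 = 8, path = [0, 3]


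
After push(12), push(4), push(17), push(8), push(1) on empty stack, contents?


push(12) -> [12]
push(4) -> [12, 4]
push(17) -> [12, 4, 17]
push(8) -> [12, 4, 17, 8]
push(1) -> [12, 4, 17, 8, 1]
Final stack (bottom to top): [12, 4, 17, 8, 1]


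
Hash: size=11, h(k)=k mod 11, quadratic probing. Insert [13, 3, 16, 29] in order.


Insertions: 13->slot 2; 3->slot 3; 16->slot 5; 29->slot 7
Table: [None, None, 13, 3, None, 16, None, 29, None, None, None]


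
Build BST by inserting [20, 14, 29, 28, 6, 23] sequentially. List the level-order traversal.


Root = 20; build tree by BST insertion.
Level-Order traversal: [20, 14, 29, 6, 28, 23]


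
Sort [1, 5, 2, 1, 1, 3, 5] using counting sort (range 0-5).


Count array: [0, 3, 1, 1, 0, 2]
Reconstruct: [1, 1, 1, 2, 3, 5, 5]


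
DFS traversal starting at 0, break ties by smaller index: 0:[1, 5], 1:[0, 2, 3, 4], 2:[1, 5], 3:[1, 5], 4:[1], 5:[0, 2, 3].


DFS stack-based: start with [0]
Visit order: [0, 1, 2, 5, 3, 4]


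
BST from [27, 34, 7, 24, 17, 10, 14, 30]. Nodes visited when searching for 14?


BST root = 27
Search for 14: compare at each node
Path: [27, 7, 24, 17, 10, 14]


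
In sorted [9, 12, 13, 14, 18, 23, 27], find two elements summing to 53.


Two pointers: lo=0, hi=6
No pair sums to 53


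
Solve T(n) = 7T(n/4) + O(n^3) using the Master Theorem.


a=7, b=4, c=3. log_4(7)=1.404 < c=3. Case 3: O(n^c) = O(n^3)
Complexity: O(n^3)


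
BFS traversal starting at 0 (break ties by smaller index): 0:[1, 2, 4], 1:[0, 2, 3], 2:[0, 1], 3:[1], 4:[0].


BFS queue: start with [0]
Visit order: [0, 1, 2, 4, 3]


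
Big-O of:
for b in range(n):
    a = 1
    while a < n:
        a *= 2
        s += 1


Per nesting level: O(n) * O(log n) = O(n log n)
Complexity: O(n log n)


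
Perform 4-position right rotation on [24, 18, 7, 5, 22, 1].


Right rotate by 4: [7, 5, 22, 1, 24, 18]


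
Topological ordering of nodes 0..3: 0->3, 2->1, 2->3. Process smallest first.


Kahn's algorithm, process smallest node first
Order: [0, 2, 1, 3]


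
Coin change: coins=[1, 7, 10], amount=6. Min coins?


dp[0]=0; dp[i]=1+min(dp[i-c] for c in coins)
...dp[1]=1, dp[2]=2, dp[3]=3, dp[4]=4, dp[5]=5, dp[6]=6
Minimum coins for 6 = 6


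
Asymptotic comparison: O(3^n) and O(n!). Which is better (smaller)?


exponential (base 3) grows slower than factorial
O(3^n) is asymptotically smaller; O(n!) grows faster


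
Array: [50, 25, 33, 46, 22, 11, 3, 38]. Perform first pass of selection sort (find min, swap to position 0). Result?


After one pass: [3, 25, 33, 46, 22, 11, 50, 38]


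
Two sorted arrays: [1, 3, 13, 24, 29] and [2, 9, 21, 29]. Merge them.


Compare heads, take smaller each step.
Merged: [1, 2, 3, 9, 13, 21, 24, 29, 29]


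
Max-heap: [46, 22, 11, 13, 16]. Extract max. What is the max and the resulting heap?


Max = 46
Replace root with last, heapify down
Resulting heap: [22, 16, 11, 13]


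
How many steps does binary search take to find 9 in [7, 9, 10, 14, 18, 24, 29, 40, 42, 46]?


Search for 9:
[0,9] mid=4 arr[4]=18
[0,3] mid=1 arr[1]=9
Total: 2 comparisons


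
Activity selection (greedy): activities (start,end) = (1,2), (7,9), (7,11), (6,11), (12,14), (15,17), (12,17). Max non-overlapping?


Greedy: pick earliest-ending, then skip overlaps.
Selected (4 activities): [(1, 2), (7, 9), (12, 14), (15, 17)]


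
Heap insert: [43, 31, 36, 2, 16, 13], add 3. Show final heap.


Append 3: [43, 31, 36, 2, 16, 13, 3]
Bubble up: no swaps needed
Result: [43, 31, 36, 2, 16, 13, 3]


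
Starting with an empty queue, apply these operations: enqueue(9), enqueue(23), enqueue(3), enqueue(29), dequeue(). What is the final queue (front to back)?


enqueue(9) -> [9]
enqueue(23) -> [9, 23]
enqueue(3) -> [9, 23, 3]
enqueue(29) -> [9, 23, 3, 29]
dequeue() returns 9 -> [23, 3, 29]
Final queue (front to back): [23, 3, 29]


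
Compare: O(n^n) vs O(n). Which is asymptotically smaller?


linear grows slower than n^n
O(n) is asymptotically smaller; O(n^n) grows faster


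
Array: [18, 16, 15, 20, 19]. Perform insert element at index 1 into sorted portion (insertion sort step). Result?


After one pass: [16, 18, 15, 20, 19]


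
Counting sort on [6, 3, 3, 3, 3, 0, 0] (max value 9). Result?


Count array: [2, 0, 0, 4, 0, 0, 1, 0, 0, 0]
Reconstruct: [0, 0, 3, 3, 3, 3, 6]


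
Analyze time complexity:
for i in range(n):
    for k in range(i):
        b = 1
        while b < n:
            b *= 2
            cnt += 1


Per nesting level: O(n) * O(n) [triangular over i] * O(log n) = O(n^2 log n)
Complexity: O(n^2 log n)


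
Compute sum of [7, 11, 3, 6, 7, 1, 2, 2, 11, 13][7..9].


Prefix sums: [0, 7, 18, 21, 27, 34, 35, 37, 39, 50, 63]
Sum[7..9] = prefix[10] - prefix[7] = 63 - 37 = 26


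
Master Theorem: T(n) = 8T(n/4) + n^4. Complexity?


a=8, b=4, c=4. log_4(8)=1.5 < c=4. Case 3: O(n^c) = O(n^4)
Complexity: O(n^4)


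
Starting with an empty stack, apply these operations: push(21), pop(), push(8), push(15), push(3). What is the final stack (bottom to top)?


push(21) -> [21]
pop() returns 21 -> []
push(8) -> [8]
push(15) -> [8, 15]
push(3) -> [8, 15, 3]
Final stack (bottom to top): [8, 15, 3]


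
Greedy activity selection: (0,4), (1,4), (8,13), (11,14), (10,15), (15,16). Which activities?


Greedy: pick earliest-ending, then skip overlaps.
Selected (3 activities): [(0, 4), (8, 13), (15, 16)]


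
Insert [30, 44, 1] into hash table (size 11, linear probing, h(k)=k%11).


Insertions: 30->slot 8; 44->slot 0; 1->slot 1
Table: [44, 1, None, None, None, None, None, None, 30, None, None]


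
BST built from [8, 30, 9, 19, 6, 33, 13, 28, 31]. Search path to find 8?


BST root = 8
Search for 8: compare at each node
Path: [8]


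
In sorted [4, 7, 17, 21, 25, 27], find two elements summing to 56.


Two pointers: lo=0, hi=5
No pair sums to 56


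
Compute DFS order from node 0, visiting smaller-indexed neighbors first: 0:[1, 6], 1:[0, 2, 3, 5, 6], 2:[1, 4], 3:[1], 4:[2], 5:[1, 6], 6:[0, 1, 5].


DFS stack-based: start with [0]
Visit order: [0, 1, 2, 4, 3, 5, 6]


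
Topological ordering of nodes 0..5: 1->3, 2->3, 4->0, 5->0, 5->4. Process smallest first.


Kahn's algorithm, process smallest node first
Order: [1, 2, 3, 5, 4, 0]


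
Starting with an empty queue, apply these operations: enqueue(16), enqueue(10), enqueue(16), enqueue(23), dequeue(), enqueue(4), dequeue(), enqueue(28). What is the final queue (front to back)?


enqueue(16) -> [16]
enqueue(10) -> [16, 10]
enqueue(16) -> [16, 10, 16]
enqueue(23) -> [16, 10, 16, 23]
dequeue() returns 16 -> [10, 16, 23]
enqueue(4) -> [10, 16, 23, 4]
dequeue() returns 10 -> [16, 23, 4]
enqueue(28) -> [16, 23, 4, 28]
Final queue (front to back): [16, 23, 4, 28]


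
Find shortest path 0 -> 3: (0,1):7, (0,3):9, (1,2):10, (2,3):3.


Dijkstra from 0:
Distances: {0: 0, 1: 7, 2: 12, 3: 9}
Shortest distance to 3 = 9, path = [0, 3]


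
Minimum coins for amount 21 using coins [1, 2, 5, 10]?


dp[0]=0; dp[i]=1+min(dp[i-c] for c in coins)
...dp[16]=3, dp[17]=3, dp[18]=4, dp[19]=4, dp[20]=2, dp[21]=3
Minimum coins for 21 = 3


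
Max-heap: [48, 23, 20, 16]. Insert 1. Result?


Append 1: [48, 23, 20, 16, 1]
Bubble up: no swaps needed
Result: [48, 23, 20, 16, 1]


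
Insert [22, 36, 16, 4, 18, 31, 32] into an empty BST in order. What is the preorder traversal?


Root = 22; build tree by BST insertion.
Preorder traversal: [22, 16, 4, 18, 36, 31, 32]


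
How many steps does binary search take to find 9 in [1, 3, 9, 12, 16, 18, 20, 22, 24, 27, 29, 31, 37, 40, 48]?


Search for 9:
[0,14] mid=7 arr[7]=22
[0,6] mid=3 arr[3]=12
[0,2] mid=1 arr[1]=3
[2,2] mid=2 arr[2]=9
Total: 4 comparisons


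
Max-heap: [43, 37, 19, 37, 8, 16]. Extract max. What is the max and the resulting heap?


Max = 43
Replace root with last, heapify down
Resulting heap: [37, 37, 19, 16, 8]


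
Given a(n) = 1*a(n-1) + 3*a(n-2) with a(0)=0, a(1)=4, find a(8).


Build bottom-up:
...a(6)=160, a(7)=388, a(8)=1*388+3*160=868


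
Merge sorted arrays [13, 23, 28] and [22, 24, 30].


Compare heads, take smaller each step.
Merged: [13, 22, 23, 24, 28, 30]


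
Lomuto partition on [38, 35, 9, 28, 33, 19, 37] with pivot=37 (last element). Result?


Elements <= 37 go left of pivot.
Result: [35, 9, 28, 33, 19, 37, 38], pivot at index 5


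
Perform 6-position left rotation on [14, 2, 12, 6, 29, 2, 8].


Left rotate by 6: [8, 14, 2, 12, 6, 29, 2]


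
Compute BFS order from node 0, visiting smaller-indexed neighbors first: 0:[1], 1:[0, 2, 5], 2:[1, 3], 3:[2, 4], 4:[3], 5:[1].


BFS queue: start with [0]
Visit order: [0, 1, 2, 5, 3, 4]


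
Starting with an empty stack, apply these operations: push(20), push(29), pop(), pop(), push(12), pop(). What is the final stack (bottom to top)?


push(20) -> [20]
push(29) -> [20, 29]
pop() returns 29 -> [20]
pop() returns 20 -> []
push(12) -> [12]
pop() returns 12 -> []
Final stack (bottom to top): []


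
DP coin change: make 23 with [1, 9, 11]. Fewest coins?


dp[0]=0; dp[i]=1+min(dp[i-c] for c in coins)
...dp[18]=2, dp[19]=3, dp[20]=2, dp[21]=3, dp[22]=2, dp[23]=3
Minimum coins for 23 = 3


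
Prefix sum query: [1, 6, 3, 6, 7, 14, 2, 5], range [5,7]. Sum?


Prefix sums: [0, 1, 7, 10, 16, 23, 37, 39, 44]
Sum[5..7] = prefix[8] - prefix[5] = 44 - 23 = 21


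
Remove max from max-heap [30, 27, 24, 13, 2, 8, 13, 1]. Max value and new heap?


Max = 30
Replace root with last, heapify down
Resulting heap: [27, 13, 24, 1, 2, 8, 13]


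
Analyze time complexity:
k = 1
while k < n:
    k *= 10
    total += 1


Per nesting level: O(log n) = O(log n)
Complexity: O(log n)


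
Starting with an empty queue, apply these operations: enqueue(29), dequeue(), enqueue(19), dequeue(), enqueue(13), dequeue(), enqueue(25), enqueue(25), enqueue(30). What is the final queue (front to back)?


enqueue(29) -> [29]
dequeue() returns 29 -> []
enqueue(19) -> [19]
dequeue() returns 19 -> []
enqueue(13) -> [13]
dequeue() returns 13 -> []
enqueue(25) -> [25]
enqueue(25) -> [25, 25]
enqueue(30) -> [25, 25, 30]
Final queue (front to back): [25, 25, 30]


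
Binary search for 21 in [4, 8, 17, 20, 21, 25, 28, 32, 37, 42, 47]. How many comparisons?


Search for 21:
[0,10] mid=5 arr[5]=25
[0,4] mid=2 arr[2]=17
[3,4] mid=3 arr[3]=20
[4,4] mid=4 arr[4]=21
Total: 4 comparisons


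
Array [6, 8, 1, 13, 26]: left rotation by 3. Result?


Left rotate by 3: [13, 26, 6, 8, 1]


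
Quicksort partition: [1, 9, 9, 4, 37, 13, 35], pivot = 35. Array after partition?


Elements <= 35 go left of pivot.
Result: [1, 9, 9, 4, 13, 35, 37], pivot at index 5


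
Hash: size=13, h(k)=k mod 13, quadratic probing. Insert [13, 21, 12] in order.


Insertions: 13->slot 0; 21->slot 8; 12->slot 12
Table: [13, None, None, None, None, None, None, None, 21, None, None, None, 12]


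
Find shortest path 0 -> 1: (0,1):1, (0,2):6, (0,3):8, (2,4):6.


Dijkstra from 0:
Distances: {0: 0, 1: 1, 2: 6, 3: 8, 4: 12}
Shortest distance to 1 = 1, path = [0, 1]


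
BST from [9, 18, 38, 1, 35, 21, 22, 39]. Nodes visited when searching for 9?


BST root = 9
Search for 9: compare at each node
Path: [9]


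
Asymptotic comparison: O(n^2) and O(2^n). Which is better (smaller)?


quadratic grows slower than exponential
O(n^2) is asymptotically smaller; O(2^n) grows faster


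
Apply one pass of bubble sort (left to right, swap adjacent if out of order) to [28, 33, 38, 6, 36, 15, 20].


After one pass: [28, 33, 6, 36, 15, 20, 38]


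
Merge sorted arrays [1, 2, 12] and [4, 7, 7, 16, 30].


Compare heads, take smaller each step.
Merged: [1, 2, 4, 7, 7, 12, 16, 30]


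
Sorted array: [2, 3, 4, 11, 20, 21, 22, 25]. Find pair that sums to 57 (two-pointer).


Two pointers: lo=0, hi=7
No pair sums to 57


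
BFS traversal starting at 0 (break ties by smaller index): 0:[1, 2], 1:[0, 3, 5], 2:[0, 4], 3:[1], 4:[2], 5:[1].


BFS queue: start with [0]
Visit order: [0, 1, 2, 3, 5, 4]


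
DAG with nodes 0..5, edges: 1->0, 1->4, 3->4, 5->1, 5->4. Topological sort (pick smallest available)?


Kahn's algorithm, process smallest node first
Order: [2, 3, 5, 1, 0, 4]


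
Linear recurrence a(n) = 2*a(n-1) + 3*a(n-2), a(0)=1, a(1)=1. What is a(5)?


Build bottom-up:
...a(3)=13, a(4)=41, a(5)=2*41+3*13=121


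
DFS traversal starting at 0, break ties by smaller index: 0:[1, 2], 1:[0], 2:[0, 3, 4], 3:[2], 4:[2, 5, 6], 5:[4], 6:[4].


DFS stack-based: start with [0]
Visit order: [0, 1, 2, 3, 4, 5, 6]


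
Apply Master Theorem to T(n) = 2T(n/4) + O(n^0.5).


a=2, b=4, c=0.5. log_4(2)=0.5 = c=0.5. Case 2: O(n^c log n) = O(sqrt(n) log n)
Complexity: O(sqrt(n) log n)


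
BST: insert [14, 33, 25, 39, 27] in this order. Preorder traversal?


Root = 14; build tree by BST insertion.
Preorder traversal: [14, 33, 25, 27, 39]


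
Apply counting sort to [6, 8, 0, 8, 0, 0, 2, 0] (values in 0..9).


Count array: [4, 0, 1, 0, 0, 0, 1, 0, 2, 0]
Reconstruct: [0, 0, 0, 0, 2, 6, 8, 8]


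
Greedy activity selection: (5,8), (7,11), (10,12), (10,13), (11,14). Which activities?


Greedy: pick earliest-ending, then skip overlaps.
Selected (2 activities): [(5, 8), (10, 12)]


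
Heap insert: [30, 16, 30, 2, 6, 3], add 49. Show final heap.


Append 49: [30, 16, 30, 2, 6, 3, 49]
Bubble up: swap idx 6(49) with idx 2(30); swap idx 2(49) with idx 0(30)
Result: [49, 16, 30, 2, 6, 3, 30]


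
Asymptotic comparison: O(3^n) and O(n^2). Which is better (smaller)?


quadratic grows slower than exponential (base 3)
O(n^2) is asymptotically smaller; O(3^n) grows faster


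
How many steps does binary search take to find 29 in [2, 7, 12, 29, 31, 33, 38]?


Search for 29:
[0,6] mid=3 arr[3]=29
Total: 1 comparisons


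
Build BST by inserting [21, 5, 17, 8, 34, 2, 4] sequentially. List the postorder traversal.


Root = 21; build tree by BST insertion.
Postorder traversal: [4, 2, 8, 17, 5, 34, 21]


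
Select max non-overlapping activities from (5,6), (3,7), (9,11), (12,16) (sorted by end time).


Greedy: pick earliest-ending, then skip overlaps.
Selected (3 activities): [(5, 6), (9, 11), (12, 16)]


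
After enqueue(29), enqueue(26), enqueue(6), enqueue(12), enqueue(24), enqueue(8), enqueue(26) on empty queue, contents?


enqueue(29) -> [29]
enqueue(26) -> [29, 26]
enqueue(6) -> [29, 26, 6]
enqueue(12) -> [29, 26, 6, 12]
enqueue(24) -> [29, 26, 6, 12, 24]
enqueue(8) -> [29, 26, 6, 12, 24, 8]
enqueue(26) -> [29, 26, 6, 12, 24, 8, 26]
Final queue (front to back): [29, 26, 6, 12, 24, 8, 26]


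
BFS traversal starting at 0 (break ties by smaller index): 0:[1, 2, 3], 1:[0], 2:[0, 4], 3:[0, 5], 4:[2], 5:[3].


BFS queue: start with [0]
Visit order: [0, 1, 2, 3, 4, 5]


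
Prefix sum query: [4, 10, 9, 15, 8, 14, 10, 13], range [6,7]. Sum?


Prefix sums: [0, 4, 14, 23, 38, 46, 60, 70, 83]
Sum[6..7] = prefix[8] - prefix[6] = 83 - 60 = 23


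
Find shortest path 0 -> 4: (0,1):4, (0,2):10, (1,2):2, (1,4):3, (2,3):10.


Dijkstra from 0:
Distances: {0: 0, 1: 4, 2: 6, 3: 16, 4: 7}
Shortest distance to 4 = 7, path = [0, 1, 4]


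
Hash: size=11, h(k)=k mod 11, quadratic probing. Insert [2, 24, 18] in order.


Insertions: 2->slot 2; 24->slot 3; 18->slot 7
Table: [None, None, 2, 24, None, None, None, 18, None, None, None]


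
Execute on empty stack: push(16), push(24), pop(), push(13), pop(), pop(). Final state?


push(16) -> [16]
push(24) -> [16, 24]
pop() returns 24 -> [16]
push(13) -> [16, 13]
pop() returns 13 -> [16]
pop() returns 16 -> []
Final stack (bottom to top): []


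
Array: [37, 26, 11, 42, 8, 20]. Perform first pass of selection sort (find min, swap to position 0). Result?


After one pass: [8, 26, 11, 42, 37, 20]


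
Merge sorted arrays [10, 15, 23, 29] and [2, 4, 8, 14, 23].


Compare heads, take smaller each step.
Merged: [2, 4, 8, 10, 14, 15, 23, 23, 29]


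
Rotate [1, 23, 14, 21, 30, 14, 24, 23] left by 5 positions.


Left rotate by 5: [14, 24, 23, 1, 23, 14, 21, 30]


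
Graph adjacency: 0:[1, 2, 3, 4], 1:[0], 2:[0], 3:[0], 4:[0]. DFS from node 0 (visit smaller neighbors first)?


DFS stack-based: start with [0]
Visit order: [0, 1, 2, 3, 4]


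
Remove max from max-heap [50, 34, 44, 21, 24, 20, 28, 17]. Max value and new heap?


Max = 50
Replace root with last, heapify down
Resulting heap: [44, 34, 28, 21, 24, 20, 17]


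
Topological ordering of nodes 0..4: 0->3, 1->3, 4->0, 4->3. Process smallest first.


Kahn's algorithm, process smallest node first
Order: [1, 2, 4, 0, 3]


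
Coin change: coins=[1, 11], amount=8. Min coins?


dp[0]=0; dp[i]=1+min(dp[i-c] for c in coins)
...dp[3]=3, dp[4]=4, dp[5]=5, dp[6]=6, dp[7]=7, dp[8]=8
Minimum coins for 8 = 8


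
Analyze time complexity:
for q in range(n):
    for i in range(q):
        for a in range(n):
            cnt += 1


Per nesting level: O(n) * O(n) [triangular over q] * O(n) = O(n^3)
Complexity: O(n^3)


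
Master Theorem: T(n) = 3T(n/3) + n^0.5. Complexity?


a=3, b=3, c=0.5. log_3(3)=1 > c=0.5. Case 1: O(n^log_b(a)) = O(n)
Complexity: O(n)


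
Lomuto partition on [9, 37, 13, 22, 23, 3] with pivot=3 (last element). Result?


Elements <= 3 go left of pivot.
Result: [3, 37, 13, 22, 23, 9], pivot at index 0


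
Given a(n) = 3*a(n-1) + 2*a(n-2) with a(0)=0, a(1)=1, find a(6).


Build bottom-up:
...a(4)=39, a(5)=139, a(6)=3*139+2*39=495


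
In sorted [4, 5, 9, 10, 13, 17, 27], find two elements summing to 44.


Two pointers: lo=0, hi=6
Found pair: (17, 27) summing to 44


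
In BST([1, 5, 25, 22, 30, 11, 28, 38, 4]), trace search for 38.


BST root = 1
Search for 38: compare at each node
Path: [1, 5, 25, 30, 38]


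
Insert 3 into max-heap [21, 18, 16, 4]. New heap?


Append 3: [21, 18, 16, 4, 3]
Bubble up: no swaps needed
Result: [21, 18, 16, 4, 3]


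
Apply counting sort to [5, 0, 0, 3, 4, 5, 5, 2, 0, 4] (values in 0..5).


Count array: [3, 0, 1, 1, 2, 3]
Reconstruct: [0, 0, 0, 2, 3, 4, 4, 5, 5, 5]


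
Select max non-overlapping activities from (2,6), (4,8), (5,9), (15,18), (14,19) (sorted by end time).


Greedy: pick earliest-ending, then skip overlaps.
Selected (2 activities): [(2, 6), (15, 18)]


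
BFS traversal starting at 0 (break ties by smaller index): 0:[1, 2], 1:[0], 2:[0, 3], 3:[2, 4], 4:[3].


BFS queue: start with [0]
Visit order: [0, 1, 2, 3, 4]


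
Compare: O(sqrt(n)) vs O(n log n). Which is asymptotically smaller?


sublinear grows slower than linearithmic
O(sqrt(n)) is asymptotically smaller; O(n log n) grows faster


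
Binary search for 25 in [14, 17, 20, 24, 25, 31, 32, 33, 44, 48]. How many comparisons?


Search for 25:
[0,9] mid=4 arr[4]=25
Total: 1 comparisons


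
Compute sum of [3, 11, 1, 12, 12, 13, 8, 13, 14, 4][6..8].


Prefix sums: [0, 3, 14, 15, 27, 39, 52, 60, 73, 87, 91]
Sum[6..8] = prefix[9] - prefix[6] = 87 - 52 = 35


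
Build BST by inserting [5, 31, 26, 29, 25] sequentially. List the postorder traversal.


Root = 5; build tree by BST insertion.
Postorder traversal: [25, 29, 26, 31, 5]


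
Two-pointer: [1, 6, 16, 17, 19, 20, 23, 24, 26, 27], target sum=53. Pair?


Two pointers: lo=0, hi=9
Found pair: (26, 27) summing to 53


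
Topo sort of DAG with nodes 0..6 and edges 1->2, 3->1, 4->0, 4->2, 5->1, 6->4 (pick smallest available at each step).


Kahn's algorithm, process smallest node first
Order: [3, 5, 1, 6, 4, 0, 2]


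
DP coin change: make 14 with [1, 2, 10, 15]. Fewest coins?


dp[0]=0; dp[i]=1+min(dp[i-c] for c in coins)
...dp[9]=5, dp[10]=1, dp[11]=2, dp[12]=2, dp[13]=3, dp[14]=3
Minimum coins for 14 = 3


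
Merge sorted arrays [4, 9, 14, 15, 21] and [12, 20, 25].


Compare heads, take smaller each step.
Merged: [4, 9, 12, 14, 15, 20, 21, 25]


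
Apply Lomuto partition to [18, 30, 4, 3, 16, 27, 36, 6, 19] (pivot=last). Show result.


Elements <= 19 go left of pivot.
Result: [18, 4, 3, 16, 6, 19, 36, 30, 27], pivot at index 5


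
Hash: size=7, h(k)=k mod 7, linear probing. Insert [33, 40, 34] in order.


Insertions: 33->slot 5; 40->slot 6; 34->slot 0
Table: [34, None, None, None, None, 33, 40]


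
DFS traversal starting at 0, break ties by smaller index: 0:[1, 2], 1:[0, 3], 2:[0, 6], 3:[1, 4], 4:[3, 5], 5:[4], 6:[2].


DFS stack-based: start with [0]
Visit order: [0, 1, 3, 4, 5, 2, 6]


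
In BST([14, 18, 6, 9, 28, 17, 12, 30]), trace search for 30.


BST root = 14
Search for 30: compare at each node
Path: [14, 18, 28, 30]


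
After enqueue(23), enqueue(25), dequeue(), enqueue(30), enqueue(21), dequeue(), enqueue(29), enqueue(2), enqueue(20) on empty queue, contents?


enqueue(23) -> [23]
enqueue(25) -> [23, 25]
dequeue() returns 23 -> [25]
enqueue(30) -> [25, 30]
enqueue(21) -> [25, 30, 21]
dequeue() returns 25 -> [30, 21]
enqueue(29) -> [30, 21, 29]
enqueue(2) -> [30, 21, 29, 2]
enqueue(20) -> [30, 21, 29, 2, 20]
Final queue (front to back): [30, 21, 29, 2, 20]


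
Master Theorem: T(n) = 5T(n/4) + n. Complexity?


a=5, b=4, c=1. log_4(5)=1.161 > c=1. Case 1: O(n^log_b(a)) = O(n^1.161)
Complexity: O(n^1.161)


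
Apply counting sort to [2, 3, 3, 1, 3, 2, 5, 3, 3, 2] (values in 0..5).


Count array: [0, 1, 3, 5, 0, 1]
Reconstruct: [1, 2, 2, 2, 3, 3, 3, 3, 3, 5]


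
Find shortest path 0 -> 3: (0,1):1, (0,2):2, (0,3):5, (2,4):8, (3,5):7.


Dijkstra from 0:
Distances: {0: 0, 1: 1, 2: 2, 3: 5, 4: 10, 5: 12}
Shortest distance to 3 = 5, path = [0, 3]


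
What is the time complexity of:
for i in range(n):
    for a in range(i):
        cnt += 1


Per nesting level: O(n) * O(n) [triangular over i] = O(n^2)
Complexity: O(n^2)


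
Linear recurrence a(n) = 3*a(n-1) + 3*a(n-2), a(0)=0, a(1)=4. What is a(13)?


Build bottom-up:
...a(11)=2030508, a(12)=7698240, a(13)=3*7698240+3*2030508=29186244


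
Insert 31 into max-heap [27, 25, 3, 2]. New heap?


Append 31: [27, 25, 3, 2, 31]
Bubble up: swap idx 4(31) with idx 1(25); swap idx 1(31) with idx 0(27)
Result: [31, 27, 3, 2, 25]


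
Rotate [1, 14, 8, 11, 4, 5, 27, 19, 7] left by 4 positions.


Left rotate by 4: [4, 5, 27, 19, 7, 1, 14, 8, 11]
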